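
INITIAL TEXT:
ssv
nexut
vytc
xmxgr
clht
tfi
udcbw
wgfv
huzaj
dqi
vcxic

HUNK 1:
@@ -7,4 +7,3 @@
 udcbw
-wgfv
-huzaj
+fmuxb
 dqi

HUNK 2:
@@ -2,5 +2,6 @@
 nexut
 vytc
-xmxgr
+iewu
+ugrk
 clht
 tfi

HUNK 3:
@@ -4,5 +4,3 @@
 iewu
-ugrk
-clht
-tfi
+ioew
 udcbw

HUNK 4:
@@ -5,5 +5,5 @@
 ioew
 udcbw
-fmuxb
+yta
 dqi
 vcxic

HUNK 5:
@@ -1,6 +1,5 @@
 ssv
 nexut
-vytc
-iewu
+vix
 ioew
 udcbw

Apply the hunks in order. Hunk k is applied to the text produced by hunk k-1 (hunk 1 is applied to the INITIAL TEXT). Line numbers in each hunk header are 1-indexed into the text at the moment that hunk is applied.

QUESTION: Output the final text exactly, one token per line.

Answer: ssv
nexut
vix
ioew
udcbw
yta
dqi
vcxic

Derivation:
Hunk 1: at line 7 remove [wgfv,huzaj] add [fmuxb] -> 10 lines: ssv nexut vytc xmxgr clht tfi udcbw fmuxb dqi vcxic
Hunk 2: at line 2 remove [xmxgr] add [iewu,ugrk] -> 11 lines: ssv nexut vytc iewu ugrk clht tfi udcbw fmuxb dqi vcxic
Hunk 3: at line 4 remove [ugrk,clht,tfi] add [ioew] -> 9 lines: ssv nexut vytc iewu ioew udcbw fmuxb dqi vcxic
Hunk 4: at line 5 remove [fmuxb] add [yta] -> 9 lines: ssv nexut vytc iewu ioew udcbw yta dqi vcxic
Hunk 5: at line 1 remove [vytc,iewu] add [vix] -> 8 lines: ssv nexut vix ioew udcbw yta dqi vcxic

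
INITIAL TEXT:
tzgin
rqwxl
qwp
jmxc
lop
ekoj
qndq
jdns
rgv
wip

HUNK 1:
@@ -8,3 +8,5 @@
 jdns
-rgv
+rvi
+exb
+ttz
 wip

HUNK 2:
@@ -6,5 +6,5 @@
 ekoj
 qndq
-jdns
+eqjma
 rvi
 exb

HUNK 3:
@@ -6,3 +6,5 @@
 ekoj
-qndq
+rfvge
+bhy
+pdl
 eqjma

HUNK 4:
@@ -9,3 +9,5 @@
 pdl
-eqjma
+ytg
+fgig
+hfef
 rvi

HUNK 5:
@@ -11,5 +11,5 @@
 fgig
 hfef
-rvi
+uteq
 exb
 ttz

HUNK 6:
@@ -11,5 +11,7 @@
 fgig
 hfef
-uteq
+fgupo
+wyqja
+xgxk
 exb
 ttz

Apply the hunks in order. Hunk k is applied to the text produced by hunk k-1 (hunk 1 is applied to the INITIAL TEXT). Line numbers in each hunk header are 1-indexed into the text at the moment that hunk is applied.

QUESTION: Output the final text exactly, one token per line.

Hunk 1: at line 8 remove [rgv] add [rvi,exb,ttz] -> 12 lines: tzgin rqwxl qwp jmxc lop ekoj qndq jdns rvi exb ttz wip
Hunk 2: at line 6 remove [jdns] add [eqjma] -> 12 lines: tzgin rqwxl qwp jmxc lop ekoj qndq eqjma rvi exb ttz wip
Hunk 3: at line 6 remove [qndq] add [rfvge,bhy,pdl] -> 14 lines: tzgin rqwxl qwp jmxc lop ekoj rfvge bhy pdl eqjma rvi exb ttz wip
Hunk 4: at line 9 remove [eqjma] add [ytg,fgig,hfef] -> 16 lines: tzgin rqwxl qwp jmxc lop ekoj rfvge bhy pdl ytg fgig hfef rvi exb ttz wip
Hunk 5: at line 11 remove [rvi] add [uteq] -> 16 lines: tzgin rqwxl qwp jmxc lop ekoj rfvge bhy pdl ytg fgig hfef uteq exb ttz wip
Hunk 6: at line 11 remove [uteq] add [fgupo,wyqja,xgxk] -> 18 lines: tzgin rqwxl qwp jmxc lop ekoj rfvge bhy pdl ytg fgig hfef fgupo wyqja xgxk exb ttz wip

Answer: tzgin
rqwxl
qwp
jmxc
lop
ekoj
rfvge
bhy
pdl
ytg
fgig
hfef
fgupo
wyqja
xgxk
exb
ttz
wip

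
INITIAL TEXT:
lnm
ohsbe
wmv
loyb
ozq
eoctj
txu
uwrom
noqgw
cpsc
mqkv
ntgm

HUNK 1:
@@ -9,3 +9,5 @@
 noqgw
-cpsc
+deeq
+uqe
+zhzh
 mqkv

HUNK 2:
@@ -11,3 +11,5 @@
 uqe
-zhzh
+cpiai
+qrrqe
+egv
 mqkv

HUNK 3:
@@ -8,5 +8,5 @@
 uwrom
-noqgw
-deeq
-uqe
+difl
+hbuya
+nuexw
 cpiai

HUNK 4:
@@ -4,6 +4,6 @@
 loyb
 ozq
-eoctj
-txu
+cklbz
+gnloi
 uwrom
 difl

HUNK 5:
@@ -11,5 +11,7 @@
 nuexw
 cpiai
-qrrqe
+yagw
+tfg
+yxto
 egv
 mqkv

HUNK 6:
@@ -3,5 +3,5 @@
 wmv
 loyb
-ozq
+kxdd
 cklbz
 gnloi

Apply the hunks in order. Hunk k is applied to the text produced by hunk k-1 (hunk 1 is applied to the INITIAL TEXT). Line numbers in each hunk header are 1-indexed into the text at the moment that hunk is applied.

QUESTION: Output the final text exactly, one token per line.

Hunk 1: at line 9 remove [cpsc] add [deeq,uqe,zhzh] -> 14 lines: lnm ohsbe wmv loyb ozq eoctj txu uwrom noqgw deeq uqe zhzh mqkv ntgm
Hunk 2: at line 11 remove [zhzh] add [cpiai,qrrqe,egv] -> 16 lines: lnm ohsbe wmv loyb ozq eoctj txu uwrom noqgw deeq uqe cpiai qrrqe egv mqkv ntgm
Hunk 3: at line 8 remove [noqgw,deeq,uqe] add [difl,hbuya,nuexw] -> 16 lines: lnm ohsbe wmv loyb ozq eoctj txu uwrom difl hbuya nuexw cpiai qrrqe egv mqkv ntgm
Hunk 4: at line 4 remove [eoctj,txu] add [cklbz,gnloi] -> 16 lines: lnm ohsbe wmv loyb ozq cklbz gnloi uwrom difl hbuya nuexw cpiai qrrqe egv mqkv ntgm
Hunk 5: at line 11 remove [qrrqe] add [yagw,tfg,yxto] -> 18 lines: lnm ohsbe wmv loyb ozq cklbz gnloi uwrom difl hbuya nuexw cpiai yagw tfg yxto egv mqkv ntgm
Hunk 6: at line 3 remove [ozq] add [kxdd] -> 18 lines: lnm ohsbe wmv loyb kxdd cklbz gnloi uwrom difl hbuya nuexw cpiai yagw tfg yxto egv mqkv ntgm

Answer: lnm
ohsbe
wmv
loyb
kxdd
cklbz
gnloi
uwrom
difl
hbuya
nuexw
cpiai
yagw
tfg
yxto
egv
mqkv
ntgm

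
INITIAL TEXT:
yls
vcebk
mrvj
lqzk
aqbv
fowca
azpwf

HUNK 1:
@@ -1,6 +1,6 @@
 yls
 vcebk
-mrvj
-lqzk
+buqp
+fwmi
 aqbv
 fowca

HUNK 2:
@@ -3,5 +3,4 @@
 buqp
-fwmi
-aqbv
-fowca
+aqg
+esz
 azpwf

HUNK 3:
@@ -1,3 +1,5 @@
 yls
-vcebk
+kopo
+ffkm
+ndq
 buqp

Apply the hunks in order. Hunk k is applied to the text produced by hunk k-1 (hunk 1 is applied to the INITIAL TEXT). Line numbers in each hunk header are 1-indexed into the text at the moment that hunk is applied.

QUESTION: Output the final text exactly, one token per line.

Hunk 1: at line 1 remove [mrvj,lqzk] add [buqp,fwmi] -> 7 lines: yls vcebk buqp fwmi aqbv fowca azpwf
Hunk 2: at line 3 remove [fwmi,aqbv,fowca] add [aqg,esz] -> 6 lines: yls vcebk buqp aqg esz azpwf
Hunk 3: at line 1 remove [vcebk] add [kopo,ffkm,ndq] -> 8 lines: yls kopo ffkm ndq buqp aqg esz azpwf

Answer: yls
kopo
ffkm
ndq
buqp
aqg
esz
azpwf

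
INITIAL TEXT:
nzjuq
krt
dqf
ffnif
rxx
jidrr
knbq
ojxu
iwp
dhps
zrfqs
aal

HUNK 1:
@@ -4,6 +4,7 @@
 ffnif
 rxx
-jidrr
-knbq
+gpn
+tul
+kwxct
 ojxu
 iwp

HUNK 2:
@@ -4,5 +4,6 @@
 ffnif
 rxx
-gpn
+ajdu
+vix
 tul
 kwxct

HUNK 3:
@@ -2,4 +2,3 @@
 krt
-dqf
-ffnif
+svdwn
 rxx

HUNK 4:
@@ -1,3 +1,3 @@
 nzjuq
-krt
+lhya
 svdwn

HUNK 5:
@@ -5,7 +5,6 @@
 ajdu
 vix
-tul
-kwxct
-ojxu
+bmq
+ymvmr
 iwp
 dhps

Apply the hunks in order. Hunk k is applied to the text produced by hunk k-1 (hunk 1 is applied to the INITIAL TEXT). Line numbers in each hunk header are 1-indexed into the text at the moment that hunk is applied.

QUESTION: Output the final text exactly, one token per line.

Answer: nzjuq
lhya
svdwn
rxx
ajdu
vix
bmq
ymvmr
iwp
dhps
zrfqs
aal

Derivation:
Hunk 1: at line 4 remove [jidrr,knbq] add [gpn,tul,kwxct] -> 13 lines: nzjuq krt dqf ffnif rxx gpn tul kwxct ojxu iwp dhps zrfqs aal
Hunk 2: at line 4 remove [gpn] add [ajdu,vix] -> 14 lines: nzjuq krt dqf ffnif rxx ajdu vix tul kwxct ojxu iwp dhps zrfqs aal
Hunk 3: at line 2 remove [dqf,ffnif] add [svdwn] -> 13 lines: nzjuq krt svdwn rxx ajdu vix tul kwxct ojxu iwp dhps zrfqs aal
Hunk 4: at line 1 remove [krt] add [lhya] -> 13 lines: nzjuq lhya svdwn rxx ajdu vix tul kwxct ojxu iwp dhps zrfqs aal
Hunk 5: at line 5 remove [tul,kwxct,ojxu] add [bmq,ymvmr] -> 12 lines: nzjuq lhya svdwn rxx ajdu vix bmq ymvmr iwp dhps zrfqs aal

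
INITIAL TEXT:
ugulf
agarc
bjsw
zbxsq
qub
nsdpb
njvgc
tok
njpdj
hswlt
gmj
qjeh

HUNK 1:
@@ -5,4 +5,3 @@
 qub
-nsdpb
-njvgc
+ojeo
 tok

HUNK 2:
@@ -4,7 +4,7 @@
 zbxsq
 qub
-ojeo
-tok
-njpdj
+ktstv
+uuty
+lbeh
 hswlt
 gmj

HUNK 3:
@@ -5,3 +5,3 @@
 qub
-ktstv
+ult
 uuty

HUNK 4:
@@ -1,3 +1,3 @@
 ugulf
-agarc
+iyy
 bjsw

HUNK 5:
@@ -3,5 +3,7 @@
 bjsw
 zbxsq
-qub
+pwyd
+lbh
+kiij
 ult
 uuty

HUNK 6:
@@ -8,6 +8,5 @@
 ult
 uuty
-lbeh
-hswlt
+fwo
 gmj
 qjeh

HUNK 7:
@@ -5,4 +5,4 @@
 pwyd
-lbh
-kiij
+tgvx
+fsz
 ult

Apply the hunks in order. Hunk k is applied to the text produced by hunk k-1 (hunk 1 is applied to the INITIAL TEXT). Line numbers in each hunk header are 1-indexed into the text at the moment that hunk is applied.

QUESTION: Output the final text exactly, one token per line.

Answer: ugulf
iyy
bjsw
zbxsq
pwyd
tgvx
fsz
ult
uuty
fwo
gmj
qjeh

Derivation:
Hunk 1: at line 5 remove [nsdpb,njvgc] add [ojeo] -> 11 lines: ugulf agarc bjsw zbxsq qub ojeo tok njpdj hswlt gmj qjeh
Hunk 2: at line 4 remove [ojeo,tok,njpdj] add [ktstv,uuty,lbeh] -> 11 lines: ugulf agarc bjsw zbxsq qub ktstv uuty lbeh hswlt gmj qjeh
Hunk 3: at line 5 remove [ktstv] add [ult] -> 11 lines: ugulf agarc bjsw zbxsq qub ult uuty lbeh hswlt gmj qjeh
Hunk 4: at line 1 remove [agarc] add [iyy] -> 11 lines: ugulf iyy bjsw zbxsq qub ult uuty lbeh hswlt gmj qjeh
Hunk 5: at line 3 remove [qub] add [pwyd,lbh,kiij] -> 13 lines: ugulf iyy bjsw zbxsq pwyd lbh kiij ult uuty lbeh hswlt gmj qjeh
Hunk 6: at line 8 remove [lbeh,hswlt] add [fwo] -> 12 lines: ugulf iyy bjsw zbxsq pwyd lbh kiij ult uuty fwo gmj qjeh
Hunk 7: at line 5 remove [lbh,kiij] add [tgvx,fsz] -> 12 lines: ugulf iyy bjsw zbxsq pwyd tgvx fsz ult uuty fwo gmj qjeh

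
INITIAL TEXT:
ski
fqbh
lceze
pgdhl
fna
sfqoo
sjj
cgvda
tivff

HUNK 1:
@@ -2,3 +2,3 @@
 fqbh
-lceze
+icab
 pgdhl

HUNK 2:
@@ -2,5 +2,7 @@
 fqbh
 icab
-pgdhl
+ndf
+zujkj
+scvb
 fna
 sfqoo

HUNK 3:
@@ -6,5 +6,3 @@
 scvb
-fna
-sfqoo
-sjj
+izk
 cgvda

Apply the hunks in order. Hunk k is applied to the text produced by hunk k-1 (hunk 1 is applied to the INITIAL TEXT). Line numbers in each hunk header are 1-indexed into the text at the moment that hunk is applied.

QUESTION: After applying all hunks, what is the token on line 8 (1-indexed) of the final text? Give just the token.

Answer: cgvda

Derivation:
Hunk 1: at line 2 remove [lceze] add [icab] -> 9 lines: ski fqbh icab pgdhl fna sfqoo sjj cgvda tivff
Hunk 2: at line 2 remove [pgdhl] add [ndf,zujkj,scvb] -> 11 lines: ski fqbh icab ndf zujkj scvb fna sfqoo sjj cgvda tivff
Hunk 3: at line 6 remove [fna,sfqoo,sjj] add [izk] -> 9 lines: ski fqbh icab ndf zujkj scvb izk cgvda tivff
Final line 8: cgvda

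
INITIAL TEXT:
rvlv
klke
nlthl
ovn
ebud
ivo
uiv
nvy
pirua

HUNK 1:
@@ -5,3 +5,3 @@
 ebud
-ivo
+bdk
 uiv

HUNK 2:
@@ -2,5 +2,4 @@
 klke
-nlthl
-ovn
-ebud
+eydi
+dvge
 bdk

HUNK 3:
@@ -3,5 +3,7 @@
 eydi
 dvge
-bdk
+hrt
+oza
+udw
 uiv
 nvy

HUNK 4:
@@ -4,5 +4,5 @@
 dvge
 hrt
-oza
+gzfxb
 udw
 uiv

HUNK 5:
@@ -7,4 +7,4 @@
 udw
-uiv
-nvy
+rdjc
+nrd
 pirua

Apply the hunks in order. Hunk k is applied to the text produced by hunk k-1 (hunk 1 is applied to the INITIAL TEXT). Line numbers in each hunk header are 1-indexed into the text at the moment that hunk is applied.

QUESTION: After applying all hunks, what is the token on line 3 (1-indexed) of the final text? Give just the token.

Hunk 1: at line 5 remove [ivo] add [bdk] -> 9 lines: rvlv klke nlthl ovn ebud bdk uiv nvy pirua
Hunk 2: at line 2 remove [nlthl,ovn,ebud] add [eydi,dvge] -> 8 lines: rvlv klke eydi dvge bdk uiv nvy pirua
Hunk 3: at line 3 remove [bdk] add [hrt,oza,udw] -> 10 lines: rvlv klke eydi dvge hrt oza udw uiv nvy pirua
Hunk 4: at line 4 remove [oza] add [gzfxb] -> 10 lines: rvlv klke eydi dvge hrt gzfxb udw uiv nvy pirua
Hunk 5: at line 7 remove [uiv,nvy] add [rdjc,nrd] -> 10 lines: rvlv klke eydi dvge hrt gzfxb udw rdjc nrd pirua
Final line 3: eydi

Answer: eydi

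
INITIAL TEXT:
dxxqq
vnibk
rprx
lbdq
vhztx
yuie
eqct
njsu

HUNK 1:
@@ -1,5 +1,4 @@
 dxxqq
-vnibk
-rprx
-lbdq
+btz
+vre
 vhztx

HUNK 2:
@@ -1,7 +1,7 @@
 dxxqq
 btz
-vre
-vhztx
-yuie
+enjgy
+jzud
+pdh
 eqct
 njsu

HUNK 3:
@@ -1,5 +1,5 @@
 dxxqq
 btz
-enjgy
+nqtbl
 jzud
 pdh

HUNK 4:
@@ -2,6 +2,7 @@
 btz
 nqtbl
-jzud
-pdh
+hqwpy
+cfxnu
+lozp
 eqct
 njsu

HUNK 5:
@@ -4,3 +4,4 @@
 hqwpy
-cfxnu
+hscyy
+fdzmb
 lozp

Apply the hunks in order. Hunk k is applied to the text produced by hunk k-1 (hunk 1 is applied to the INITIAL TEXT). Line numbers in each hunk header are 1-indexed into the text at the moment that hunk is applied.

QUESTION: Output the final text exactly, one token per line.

Answer: dxxqq
btz
nqtbl
hqwpy
hscyy
fdzmb
lozp
eqct
njsu

Derivation:
Hunk 1: at line 1 remove [vnibk,rprx,lbdq] add [btz,vre] -> 7 lines: dxxqq btz vre vhztx yuie eqct njsu
Hunk 2: at line 1 remove [vre,vhztx,yuie] add [enjgy,jzud,pdh] -> 7 lines: dxxqq btz enjgy jzud pdh eqct njsu
Hunk 3: at line 1 remove [enjgy] add [nqtbl] -> 7 lines: dxxqq btz nqtbl jzud pdh eqct njsu
Hunk 4: at line 2 remove [jzud,pdh] add [hqwpy,cfxnu,lozp] -> 8 lines: dxxqq btz nqtbl hqwpy cfxnu lozp eqct njsu
Hunk 5: at line 4 remove [cfxnu] add [hscyy,fdzmb] -> 9 lines: dxxqq btz nqtbl hqwpy hscyy fdzmb lozp eqct njsu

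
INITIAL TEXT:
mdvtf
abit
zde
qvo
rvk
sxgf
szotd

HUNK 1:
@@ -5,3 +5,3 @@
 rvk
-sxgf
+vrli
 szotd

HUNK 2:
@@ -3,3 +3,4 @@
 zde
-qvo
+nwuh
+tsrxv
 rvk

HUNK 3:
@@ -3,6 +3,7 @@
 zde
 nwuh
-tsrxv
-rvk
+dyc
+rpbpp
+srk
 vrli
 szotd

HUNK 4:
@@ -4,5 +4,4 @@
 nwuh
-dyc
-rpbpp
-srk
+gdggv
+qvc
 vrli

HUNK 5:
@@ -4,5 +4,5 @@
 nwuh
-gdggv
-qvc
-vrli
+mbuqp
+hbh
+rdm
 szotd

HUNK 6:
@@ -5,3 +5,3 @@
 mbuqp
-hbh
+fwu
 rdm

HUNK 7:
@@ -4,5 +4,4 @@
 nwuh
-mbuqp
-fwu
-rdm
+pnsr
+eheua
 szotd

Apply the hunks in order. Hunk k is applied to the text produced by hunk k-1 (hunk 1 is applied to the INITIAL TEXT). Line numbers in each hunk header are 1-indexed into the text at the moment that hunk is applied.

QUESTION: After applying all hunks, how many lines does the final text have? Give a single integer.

Hunk 1: at line 5 remove [sxgf] add [vrli] -> 7 lines: mdvtf abit zde qvo rvk vrli szotd
Hunk 2: at line 3 remove [qvo] add [nwuh,tsrxv] -> 8 lines: mdvtf abit zde nwuh tsrxv rvk vrli szotd
Hunk 3: at line 3 remove [tsrxv,rvk] add [dyc,rpbpp,srk] -> 9 lines: mdvtf abit zde nwuh dyc rpbpp srk vrli szotd
Hunk 4: at line 4 remove [dyc,rpbpp,srk] add [gdggv,qvc] -> 8 lines: mdvtf abit zde nwuh gdggv qvc vrli szotd
Hunk 5: at line 4 remove [gdggv,qvc,vrli] add [mbuqp,hbh,rdm] -> 8 lines: mdvtf abit zde nwuh mbuqp hbh rdm szotd
Hunk 6: at line 5 remove [hbh] add [fwu] -> 8 lines: mdvtf abit zde nwuh mbuqp fwu rdm szotd
Hunk 7: at line 4 remove [mbuqp,fwu,rdm] add [pnsr,eheua] -> 7 lines: mdvtf abit zde nwuh pnsr eheua szotd
Final line count: 7

Answer: 7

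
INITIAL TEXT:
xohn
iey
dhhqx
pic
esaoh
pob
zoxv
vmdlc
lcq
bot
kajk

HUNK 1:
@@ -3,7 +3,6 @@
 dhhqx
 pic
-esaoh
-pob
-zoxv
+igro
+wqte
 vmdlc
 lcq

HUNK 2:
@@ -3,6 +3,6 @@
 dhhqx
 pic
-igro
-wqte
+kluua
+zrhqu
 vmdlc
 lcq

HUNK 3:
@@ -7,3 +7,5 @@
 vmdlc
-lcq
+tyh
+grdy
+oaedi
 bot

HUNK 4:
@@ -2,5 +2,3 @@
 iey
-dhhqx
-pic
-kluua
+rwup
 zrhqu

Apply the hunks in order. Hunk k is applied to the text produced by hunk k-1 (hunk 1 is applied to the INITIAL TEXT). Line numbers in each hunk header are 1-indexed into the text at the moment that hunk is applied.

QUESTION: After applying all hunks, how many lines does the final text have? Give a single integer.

Answer: 10

Derivation:
Hunk 1: at line 3 remove [esaoh,pob,zoxv] add [igro,wqte] -> 10 lines: xohn iey dhhqx pic igro wqte vmdlc lcq bot kajk
Hunk 2: at line 3 remove [igro,wqte] add [kluua,zrhqu] -> 10 lines: xohn iey dhhqx pic kluua zrhqu vmdlc lcq bot kajk
Hunk 3: at line 7 remove [lcq] add [tyh,grdy,oaedi] -> 12 lines: xohn iey dhhqx pic kluua zrhqu vmdlc tyh grdy oaedi bot kajk
Hunk 4: at line 2 remove [dhhqx,pic,kluua] add [rwup] -> 10 lines: xohn iey rwup zrhqu vmdlc tyh grdy oaedi bot kajk
Final line count: 10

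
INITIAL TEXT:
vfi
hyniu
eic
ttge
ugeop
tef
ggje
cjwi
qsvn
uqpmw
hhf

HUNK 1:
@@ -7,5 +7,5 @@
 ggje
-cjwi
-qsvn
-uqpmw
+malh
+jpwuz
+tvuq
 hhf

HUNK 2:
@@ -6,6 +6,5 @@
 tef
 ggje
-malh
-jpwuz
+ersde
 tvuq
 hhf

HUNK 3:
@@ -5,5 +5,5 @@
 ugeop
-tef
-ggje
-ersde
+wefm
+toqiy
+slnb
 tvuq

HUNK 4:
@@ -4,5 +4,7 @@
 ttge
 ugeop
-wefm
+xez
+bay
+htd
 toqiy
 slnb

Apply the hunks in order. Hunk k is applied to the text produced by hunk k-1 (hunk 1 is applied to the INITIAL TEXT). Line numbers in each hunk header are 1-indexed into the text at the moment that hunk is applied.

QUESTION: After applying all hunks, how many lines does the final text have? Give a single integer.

Answer: 12

Derivation:
Hunk 1: at line 7 remove [cjwi,qsvn,uqpmw] add [malh,jpwuz,tvuq] -> 11 lines: vfi hyniu eic ttge ugeop tef ggje malh jpwuz tvuq hhf
Hunk 2: at line 6 remove [malh,jpwuz] add [ersde] -> 10 lines: vfi hyniu eic ttge ugeop tef ggje ersde tvuq hhf
Hunk 3: at line 5 remove [tef,ggje,ersde] add [wefm,toqiy,slnb] -> 10 lines: vfi hyniu eic ttge ugeop wefm toqiy slnb tvuq hhf
Hunk 4: at line 4 remove [wefm] add [xez,bay,htd] -> 12 lines: vfi hyniu eic ttge ugeop xez bay htd toqiy slnb tvuq hhf
Final line count: 12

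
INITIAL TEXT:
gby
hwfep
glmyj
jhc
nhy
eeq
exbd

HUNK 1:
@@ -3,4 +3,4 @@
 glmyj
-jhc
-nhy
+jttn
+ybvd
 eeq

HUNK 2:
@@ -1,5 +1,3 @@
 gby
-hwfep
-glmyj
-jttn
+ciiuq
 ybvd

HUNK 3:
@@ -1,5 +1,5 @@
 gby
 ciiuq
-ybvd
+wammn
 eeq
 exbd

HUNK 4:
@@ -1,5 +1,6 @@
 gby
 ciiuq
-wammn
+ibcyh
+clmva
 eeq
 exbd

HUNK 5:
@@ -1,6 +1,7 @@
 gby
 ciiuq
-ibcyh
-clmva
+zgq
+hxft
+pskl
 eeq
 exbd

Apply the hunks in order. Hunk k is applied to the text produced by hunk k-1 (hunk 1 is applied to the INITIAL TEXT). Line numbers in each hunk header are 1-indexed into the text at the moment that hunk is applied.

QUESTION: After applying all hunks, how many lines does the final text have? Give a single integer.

Hunk 1: at line 3 remove [jhc,nhy] add [jttn,ybvd] -> 7 lines: gby hwfep glmyj jttn ybvd eeq exbd
Hunk 2: at line 1 remove [hwfep,glmyj,jttn] add [ciiuq] -> 5 lines: gby ciiuq ybvd eeq exbd
Hunk 3: at line 1 remove [ybvd] add [wammn] -> 5 lines: gby ciiuq wammn eeq exbd
Hunk 4: at line 1 remove [wammn] add [ibcyh,clmva] -> 6 lines: gby ciiuq ibcyh clmva eeq exbd
Hunk 5: at line 1 remove [ibcyh,clmva] add [zgq,hxft,pskl] -> 7 lines: gby ciiuq zgq hxft pskl eeq exbd
Final line count: 7

Answer: 7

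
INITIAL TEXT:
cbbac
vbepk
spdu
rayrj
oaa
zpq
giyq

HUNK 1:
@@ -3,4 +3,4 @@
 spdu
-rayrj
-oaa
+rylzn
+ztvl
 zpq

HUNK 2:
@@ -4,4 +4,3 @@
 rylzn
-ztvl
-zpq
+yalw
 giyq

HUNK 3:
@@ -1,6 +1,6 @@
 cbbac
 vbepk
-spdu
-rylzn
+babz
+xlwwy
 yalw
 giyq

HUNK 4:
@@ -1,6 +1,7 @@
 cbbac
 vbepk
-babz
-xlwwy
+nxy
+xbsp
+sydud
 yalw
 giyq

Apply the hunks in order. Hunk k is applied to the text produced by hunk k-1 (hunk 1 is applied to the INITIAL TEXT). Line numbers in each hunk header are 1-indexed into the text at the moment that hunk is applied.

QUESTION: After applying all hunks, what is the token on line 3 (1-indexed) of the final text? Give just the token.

Hunk 1: at line 3 remove [rayrj,oaa] add [rylzn,ztvl] -> 7 lines: cbbac vbepk spdu rylzn ztvl zpq giyq
Hunk 2: at line 4 remove [ztvl,zpq] add [yalw] -> 6 lines: cbbac vbepk spdu rylzn yalw giyq
Hunk 3: at line 1 remove [spdu,rylzn] add [babz,xlwwy] -> 6 lines: cbbac vbepk babz xlwwy yalw giyq
Hunk 4: at line 1 remove [babz,xlwwy] add [nxy,xbsp,sydud] -> 7 lines: cbbac vbepk nxy xbsp sydud yalw giyq
Final line 3: nxy

Answer: nxy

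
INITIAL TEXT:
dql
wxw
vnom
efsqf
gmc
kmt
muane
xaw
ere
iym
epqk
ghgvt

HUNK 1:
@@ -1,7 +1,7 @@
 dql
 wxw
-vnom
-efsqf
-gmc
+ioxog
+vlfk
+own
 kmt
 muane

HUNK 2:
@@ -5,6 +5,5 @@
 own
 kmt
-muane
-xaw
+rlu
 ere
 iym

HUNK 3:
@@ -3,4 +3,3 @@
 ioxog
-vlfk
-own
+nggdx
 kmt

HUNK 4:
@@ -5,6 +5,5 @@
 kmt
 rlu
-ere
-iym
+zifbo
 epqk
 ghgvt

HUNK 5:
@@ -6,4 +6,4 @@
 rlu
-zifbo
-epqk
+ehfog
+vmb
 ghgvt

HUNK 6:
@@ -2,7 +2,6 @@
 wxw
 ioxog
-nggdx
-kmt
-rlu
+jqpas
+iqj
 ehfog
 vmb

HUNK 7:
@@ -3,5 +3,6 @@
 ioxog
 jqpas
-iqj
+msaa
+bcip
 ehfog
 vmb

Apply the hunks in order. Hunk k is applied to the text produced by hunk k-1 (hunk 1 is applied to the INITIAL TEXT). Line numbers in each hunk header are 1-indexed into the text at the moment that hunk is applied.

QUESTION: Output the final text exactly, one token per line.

Hunk 1: at line 1 remove [vnom,efsqf,gmc] add [ioxog,vlfk,own] -> 12 lines: dql wxw ioxog vlfk own kmt muane xaw ere iym epqk ghgvt
Hunk 2: at line 5 remove [muane,xaw] add [rlu] -> 11 lines: dql wxw ioxog vlfk own kmt rlu ere iym epqk ghgvt
Hunk 3: at line 3 remove [vlfk,own] add [nggdx] -> 10 lines: dql wxw ioxog nggdx kmt rlu ere iym epqk ghgvt
Hunk 4: at line 5 remove [ere,iym] add [zifbo] -> 9 lines: dql wxw ioxog nggdx kmt rlu zifbo epqk ghgvt
Hunk 5: at line 6 remove [zifbo,epqk] add [ehfog,vmb] -> 9 lines: dql wxw ioxog nggdx kmt rlu ehfog vmb ghgvt
Hunk 6: at line 2 remove [nggdx,kmt,rlu] add [jqpas,iqj] -> 8 lines: dql wxw ioxog jqpas iqj ehfog vmb ghgvt
Hunk 7: at line 3 remove [iqj] add [msaa,bcip] -> 9 lines: dql wxw ioxog jqpas msaa bcip ehfog vmb ghgvt

Answer: dql
wxw
ioxog
jqpas
msaa
bcip
ehfog
vmb
ghgvt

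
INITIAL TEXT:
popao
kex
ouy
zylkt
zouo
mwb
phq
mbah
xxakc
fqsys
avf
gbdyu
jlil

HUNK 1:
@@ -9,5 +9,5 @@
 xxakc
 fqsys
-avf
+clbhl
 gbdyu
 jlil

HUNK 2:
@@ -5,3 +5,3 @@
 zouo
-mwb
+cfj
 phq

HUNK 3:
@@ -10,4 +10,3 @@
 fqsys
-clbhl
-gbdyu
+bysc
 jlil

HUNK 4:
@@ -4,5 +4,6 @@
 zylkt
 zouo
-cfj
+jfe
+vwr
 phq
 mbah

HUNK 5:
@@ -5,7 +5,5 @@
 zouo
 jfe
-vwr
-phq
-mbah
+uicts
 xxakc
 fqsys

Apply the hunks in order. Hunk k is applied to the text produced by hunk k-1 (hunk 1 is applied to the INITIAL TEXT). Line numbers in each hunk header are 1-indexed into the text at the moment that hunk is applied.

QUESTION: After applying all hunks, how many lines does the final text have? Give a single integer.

Answer: 11

Derivation:
Hunk 1: at line 9 remove [avf] add [clbhl] -> 13 lines: popao kex ouy zylkt zouo mwb phq mbah xxakc fqsys clbhl gbdyu jlil
Hunk 2: at line 5 remove [mwb] add [cfj] -> 13 lines: popao kex ouy zylkt zouo cfj phq mbah xxakc fqsys clbhl gbdyu jlil
Hunk 3: at line 10 remove [clbhl,gbdyu] add [bysc] -> 12 lines: popao kex ouy zylkt zouo cfj phq mbah xxakc fqsys bysc jlil
Hunk 4: at line 4 remove [cfj] add [jfe,vwr] -> 13 lines: popao kex ouy zylkt zouo jfe vwr phq mbah xxakc fqsys bysc jlil
Hunk 5: at line 5 remove [vwr,phq,mbah] add [uicts] -> 11 lines: popao kex ouy zylkt zouo jfe uicts xxakc fqsys bysc jlil
Final line count: 11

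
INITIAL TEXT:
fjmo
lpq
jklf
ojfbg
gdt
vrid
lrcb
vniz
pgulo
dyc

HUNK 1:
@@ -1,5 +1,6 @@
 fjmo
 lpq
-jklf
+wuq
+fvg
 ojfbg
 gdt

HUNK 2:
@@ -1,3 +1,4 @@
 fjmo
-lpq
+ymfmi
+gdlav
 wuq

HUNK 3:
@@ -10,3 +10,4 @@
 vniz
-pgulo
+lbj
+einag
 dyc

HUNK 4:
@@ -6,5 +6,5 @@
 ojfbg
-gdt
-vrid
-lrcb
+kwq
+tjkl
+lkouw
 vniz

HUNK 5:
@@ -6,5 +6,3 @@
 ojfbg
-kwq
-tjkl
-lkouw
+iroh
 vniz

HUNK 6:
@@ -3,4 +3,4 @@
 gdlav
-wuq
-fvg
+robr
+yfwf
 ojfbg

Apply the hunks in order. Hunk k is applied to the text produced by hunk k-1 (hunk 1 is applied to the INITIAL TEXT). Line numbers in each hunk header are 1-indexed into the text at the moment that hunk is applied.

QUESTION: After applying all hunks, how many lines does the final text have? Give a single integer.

Hunk 1: at line 1 remove [jklf] add [wuq,fvg] -> 11 lines: fjmo lpq wuq fvg ojfbg gdt vrid lrcb vniz pgulo dyc
Hunk 2: at line 1 remove [lpq] add [ymfmi,gdlav] -> 12 lines: fjmo ymfmi gdlav wuq fvg ojfbg gdt vrid lrcb vniz pgulo dyc
Hunk 3: at line 10 remove [pgulo] add [lbj,einag] -> 13 lines: fjmo ymfmi gdlav wuq fvg ojfbg gdt vrid lrcb vniz lbj einag dyc
Hunk 4: at line 6 remove [gdt,vrid,lrcb] add [kwq,tjkl,lkouw] -> 13 lines: fjmo ymfmi gdlav wuq fvg ojfbg kwq tjkl lkouw vniz lbj einag dyc
Hunk 5: at line 6 remove [kwq,tjkl,lkouw] add [iroh] -> 11 lines: fjmo ymfmi gdlav wuq fvg ojfbg iroh vniz lbj einag dyc
Hunk 6: at line 3 remove [wuq,fvg] add [robr,yfwf] -> 11 lines: fjmo ymfmi gdlav robr yfwf ojfbg iroh vniz lbj einag dyc
Final line count: 11

Answer: 11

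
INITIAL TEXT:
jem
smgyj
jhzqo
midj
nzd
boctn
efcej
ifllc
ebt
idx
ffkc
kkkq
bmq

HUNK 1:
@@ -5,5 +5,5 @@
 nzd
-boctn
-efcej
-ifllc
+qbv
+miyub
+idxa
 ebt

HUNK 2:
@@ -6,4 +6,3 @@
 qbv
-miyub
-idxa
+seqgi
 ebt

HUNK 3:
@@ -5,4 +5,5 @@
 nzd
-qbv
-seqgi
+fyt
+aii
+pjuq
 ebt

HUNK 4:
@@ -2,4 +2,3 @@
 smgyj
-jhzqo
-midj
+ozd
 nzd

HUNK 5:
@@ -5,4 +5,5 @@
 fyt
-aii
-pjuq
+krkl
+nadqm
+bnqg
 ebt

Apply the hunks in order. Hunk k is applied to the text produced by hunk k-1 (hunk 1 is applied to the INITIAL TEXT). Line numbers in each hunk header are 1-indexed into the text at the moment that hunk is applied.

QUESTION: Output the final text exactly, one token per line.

Hunk 1: at line 5 remove [boctn,efcej,ifllc] add [qbv,miyub,idxa] -> 13 lines: jem smgyj jhzqo midj nzd qbv miyub idxa ebt idx ffkc kkkq bmq
Hunk 2: at line 6 remove [miyub,idxa] add [seqgi] -> 12 lines: jem smgyj jhzqo midj nzd qbv seqgi ebt idx ffkc kkkq bmq
Hunk 3: at line 5 remove [qbv,seqgi] add [fyt,aii,pjuq] -> 13 lines: jem smgyj jhzqo midj nzd fyt aii pjuq ebt idx ffkc kkkq bmq
Hunk 4: at line 2 remove [jhzqo,midj] add [ozd] -> 12 lines: jem smgyj ozd nzd fyt aii pjuq ebt idx ffkc kkkq bmq
Hunk 5: at line 5 remove [aii,pjuq] add [krkl,nadqm,bnqg] -> 13 lines: jem smgyj ozd nzd fyt krkl nadqm bnqg ebt idx ffkc kkkq bmq

Answer: jem
smgyj
ozd
nzd
fyt
krkl
nadqm
bnqg
ebt
idx
ffkc
kkkq
bmq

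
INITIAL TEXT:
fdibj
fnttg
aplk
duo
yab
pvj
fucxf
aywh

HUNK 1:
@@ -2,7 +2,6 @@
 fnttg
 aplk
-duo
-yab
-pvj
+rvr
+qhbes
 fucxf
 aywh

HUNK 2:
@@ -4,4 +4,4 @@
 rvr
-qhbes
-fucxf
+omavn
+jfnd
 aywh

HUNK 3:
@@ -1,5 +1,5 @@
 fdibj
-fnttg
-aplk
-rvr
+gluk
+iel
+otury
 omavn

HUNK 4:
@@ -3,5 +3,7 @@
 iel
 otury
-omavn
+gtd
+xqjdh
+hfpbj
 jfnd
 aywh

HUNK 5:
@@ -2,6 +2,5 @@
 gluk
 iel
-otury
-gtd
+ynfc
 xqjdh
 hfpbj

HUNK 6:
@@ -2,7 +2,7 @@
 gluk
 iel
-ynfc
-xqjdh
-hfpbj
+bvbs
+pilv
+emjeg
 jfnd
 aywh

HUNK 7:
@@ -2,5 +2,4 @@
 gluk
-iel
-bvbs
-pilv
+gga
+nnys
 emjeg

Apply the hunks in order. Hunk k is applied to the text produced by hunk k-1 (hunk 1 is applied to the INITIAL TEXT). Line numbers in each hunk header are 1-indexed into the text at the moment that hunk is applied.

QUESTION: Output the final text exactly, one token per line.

Hunk 1: at line 2 remove [duo,yab,pvj] add [rvr,qhbes] -> 7 lines: fdibj fnttg aplk rvr qhbes fucxf aywh
Hunk 2: at line 4 remove [qhbes,fucxf] add [omavn,jfnd] -> 7 lines: fdibj fnttg aplk rvr omavn jfnd aywh
Hunk 3: at line 1 remove [fnttg,aplk,rvr] add [gluk,iel,otury] -> 7 lines: fdibj gluk iel otury omavn jfnd aywh
Hunk 4: at line 3 remove [omavn] add [gtd,xqjdh,hfpbj] -> 9 lines: fdibj gluk iel otury gtd xqjdh hfpbj jfnd aywh
Hunk 5: at line 2 remove [otury,gtd] add [ynfc] -> 8 lines: fdibj gluk iel ynfc xqjdh hfpbj jfnd aywh
Hunk 6: at line 2 remove [ynfc,xqjdh,hfpbj] add [bvbs,pilv,emjeg] -> 8 lines: fdibj gluk iel bvbs pilv emjeg jfnd aywh
Hunk 7: at line 2 remove [iel,bvbs,pilv] add [gga,nnys] -> 7 lines: fdibj gluk gga nnys emjeg jfnd aywh

Answer: fdibj
gluk
gga
nnys
emjeg
jfnd
aywh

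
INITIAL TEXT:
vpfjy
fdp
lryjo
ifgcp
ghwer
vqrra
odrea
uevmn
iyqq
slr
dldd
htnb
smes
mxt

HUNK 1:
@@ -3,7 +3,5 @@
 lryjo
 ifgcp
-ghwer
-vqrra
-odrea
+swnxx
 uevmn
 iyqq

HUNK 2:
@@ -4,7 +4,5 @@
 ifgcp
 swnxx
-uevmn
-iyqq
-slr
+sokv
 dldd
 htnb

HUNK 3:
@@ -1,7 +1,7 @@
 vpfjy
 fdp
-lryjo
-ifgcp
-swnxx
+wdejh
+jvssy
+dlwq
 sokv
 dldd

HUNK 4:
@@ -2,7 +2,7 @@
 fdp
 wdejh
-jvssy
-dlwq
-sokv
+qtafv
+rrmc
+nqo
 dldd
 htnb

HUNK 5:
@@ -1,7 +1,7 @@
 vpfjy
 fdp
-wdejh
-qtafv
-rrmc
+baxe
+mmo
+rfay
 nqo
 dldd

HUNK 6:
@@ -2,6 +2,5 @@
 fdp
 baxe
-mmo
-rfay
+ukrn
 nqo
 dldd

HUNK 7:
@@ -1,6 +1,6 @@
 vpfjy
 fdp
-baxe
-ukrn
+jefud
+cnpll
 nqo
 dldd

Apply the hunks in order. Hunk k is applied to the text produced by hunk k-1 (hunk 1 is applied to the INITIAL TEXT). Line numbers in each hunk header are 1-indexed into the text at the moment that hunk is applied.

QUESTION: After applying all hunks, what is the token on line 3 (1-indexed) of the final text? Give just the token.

Answer: jefud

Derivation:
Hunk 1: at line 3 remove [ghwer,vqrra,odrea] add [swnxx] -> 12 lines: vpfjy fdp lryjo ifgcp swnxx uevmn iyqq slr dldd htnb smes mxt
Hunk 2: at line 4 remove [uevmn,iyqq,slr] add [sokv] -> 10 lines: vpfjy fdp lryjo ifgcp swnxx sokv dldd htnb smes mxt
Hunk 3: at line 1 remove [lryjo,ifgcp,swnxx] add [wdejh,jvssy,dlwq] -> 10 lines: vpfjy fdp wdejh jvssy dlwq sokv dldd htnb smes mxt
Hunk 4: at line 2 remove [jvssy,dlwq,sokv] add [qtafv,rrmc,nqo] -> 10 lines: vpfjy fdp wdejh qtafv rrmc nqo dldd htnb smes mxt
Hunk 5: at line 1 remove [wdejh,qtafv,rrmc] add [baxe,mmo,rfay] -> 10 lines: vpfjy fdp baxe mmo rfay nqo dldd htnb smes mxt
Hunk 6: at line 2 remove [mmo,rfay] add [ukrn] -> 9 lines: vpfjy fdp baxe ukrn nqo dldd htnb smes mxt
Hunk 7: at line 1 remove [baxe,ukrn] add [jefud,cnpll] -> 9 lines: vpfjy fdp jefud cnpll nqo dldd htnb smes mxt
Final line 3: jefud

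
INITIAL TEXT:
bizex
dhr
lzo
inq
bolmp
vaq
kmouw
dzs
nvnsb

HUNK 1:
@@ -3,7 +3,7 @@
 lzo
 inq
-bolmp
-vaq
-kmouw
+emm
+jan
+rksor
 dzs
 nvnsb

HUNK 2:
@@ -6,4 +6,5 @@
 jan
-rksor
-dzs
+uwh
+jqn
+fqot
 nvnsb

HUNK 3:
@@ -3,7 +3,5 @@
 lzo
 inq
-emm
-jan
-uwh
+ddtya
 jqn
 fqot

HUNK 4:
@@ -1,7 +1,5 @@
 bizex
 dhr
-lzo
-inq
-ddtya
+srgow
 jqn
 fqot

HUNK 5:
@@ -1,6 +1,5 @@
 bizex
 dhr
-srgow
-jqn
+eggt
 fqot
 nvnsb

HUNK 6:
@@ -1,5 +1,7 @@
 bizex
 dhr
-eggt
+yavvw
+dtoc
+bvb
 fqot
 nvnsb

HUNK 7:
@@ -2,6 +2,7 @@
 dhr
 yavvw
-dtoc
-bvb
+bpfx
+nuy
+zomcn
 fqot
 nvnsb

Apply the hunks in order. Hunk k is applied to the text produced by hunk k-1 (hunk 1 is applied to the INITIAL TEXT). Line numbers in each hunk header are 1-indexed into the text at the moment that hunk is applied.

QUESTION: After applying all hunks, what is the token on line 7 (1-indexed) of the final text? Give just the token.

Hunk 1: at line 3 remove [bolmp,vaq,kmouw] add [emm,jan,rksor] -> 9 lines: bizex dhr lzo inq emm jan rksor dzs nvnsb
Hunk 2: at line 6 remove [rksor,dzs] add [uwh,jqn,fqot] -> 10 lines: bizex dhr lzo inq emm jan uwh jqn fqot nvnsb
Hunk 3: at line 3 remove [emm,jan,uwh] add [ddtya] -> 8 lines: bizex dhr lzo inq ddtya jqn fqot nvnsb
Hunk 4: at line 1 remove [lzo,inq,ddtya] add [srgow] -> 6 lines: bizex dhr srgow jqn fqot nvnsb
Hunk 5: at line 1 remove [srgow,jqn] add [eggt] -> 5 lines: bizex dhr eggt fqot nvnsb
Hunk 6: at line 1 remove [eggt] add [yavvw,dtoc,bvb] -> 7 lines: bizex dhr yavvw dtoc bvb fqot nvnsb
Hunk 7: at line 2 remove [dtoc,bvb] add [bpfx,nuy,zomcn] -> 8 lines: bizex dhr yavvw bpfx nuy zomcn fqot nvnsb
Final line 7: fqot

Answer: fqot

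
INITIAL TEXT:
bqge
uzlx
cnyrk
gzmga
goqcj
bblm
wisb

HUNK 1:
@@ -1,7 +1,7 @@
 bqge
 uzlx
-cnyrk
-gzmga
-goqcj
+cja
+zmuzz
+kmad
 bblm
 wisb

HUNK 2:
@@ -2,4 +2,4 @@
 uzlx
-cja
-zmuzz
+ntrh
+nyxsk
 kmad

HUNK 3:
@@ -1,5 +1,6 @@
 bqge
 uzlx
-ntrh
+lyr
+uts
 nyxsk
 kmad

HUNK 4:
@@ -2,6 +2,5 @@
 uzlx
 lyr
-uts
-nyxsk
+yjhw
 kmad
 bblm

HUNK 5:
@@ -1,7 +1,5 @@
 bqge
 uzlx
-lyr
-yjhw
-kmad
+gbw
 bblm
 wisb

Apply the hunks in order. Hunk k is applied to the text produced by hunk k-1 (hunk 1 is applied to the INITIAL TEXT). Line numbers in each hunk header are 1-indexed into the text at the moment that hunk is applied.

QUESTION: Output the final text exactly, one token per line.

Hunk 1: at line 1 remove [cnyrk,gzmga,goqcj] add [cja,zmuzz,kmad] -> 7 lines: bqge uzlx cja zmuzz kmad bblm wisb
Hunk 2: at line 2 remove [cja,zmuzz] add [ntrh,nyxsk] -> 7 lines: bqge uzlx ntrh nyxsk kmad bblm wisb
Hunk 3: at line 1 remove [ntrh] add [lyr,uts] -> 8 lines: bqge uzlx lyr uts nyxsk kmad bblm wisb
Hunk 4: at line 2 remove [uts,nyxsk] add [yjhw] -> 7 lines: bqge uzlx lyr yjhw kmad bblm wisb
Hunk 5: at line 1 remove [lyr,yjhw,kmad] add [gbw] -> 5 lines: bqge uzlx gbw bblm wisb

Answer: bqge
uzlx
gbw
bblm
wisb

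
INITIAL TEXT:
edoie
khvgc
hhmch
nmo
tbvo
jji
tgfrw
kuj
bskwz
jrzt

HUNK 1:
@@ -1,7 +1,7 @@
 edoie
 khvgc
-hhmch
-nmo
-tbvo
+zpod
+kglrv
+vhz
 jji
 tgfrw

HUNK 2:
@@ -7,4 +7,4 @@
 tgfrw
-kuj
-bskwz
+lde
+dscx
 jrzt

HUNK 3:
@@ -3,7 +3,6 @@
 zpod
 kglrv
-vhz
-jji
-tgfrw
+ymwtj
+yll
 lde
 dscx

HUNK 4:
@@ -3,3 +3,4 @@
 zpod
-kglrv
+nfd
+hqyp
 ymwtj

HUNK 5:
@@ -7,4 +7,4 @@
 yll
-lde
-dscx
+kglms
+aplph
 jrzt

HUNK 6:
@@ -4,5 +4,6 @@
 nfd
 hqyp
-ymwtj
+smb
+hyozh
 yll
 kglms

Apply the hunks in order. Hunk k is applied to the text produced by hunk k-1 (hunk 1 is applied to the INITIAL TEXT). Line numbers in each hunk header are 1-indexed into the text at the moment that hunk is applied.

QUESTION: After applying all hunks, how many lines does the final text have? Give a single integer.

Answer: 11

Derivation:
Hunk 1: at line 1 remove [hhmch,nmo,tbvo] add [zpod,kglrv,vhz] -> 10 lines: edoie khvgc zpod kglrv vhz jji tgfrw kuj bskwz jrzt
Hunk 2: at line 7 remove [kuj,bskwz] add [lde,dscx] -> 10 lines: edoie khvgc zpod kglrv vhz jji tgfrw lde dscx jrzt
Hunk 3: at line 3 remove [vhz,jji,tgfrw] add [ymwtj,yll] -> 9 lines: edoie khvgc zpod kglrv ymwtj yll lde dscx jrzt
Hunk 4: at line 3 remove [kglrv] add [nfd,hqyp] -> 10 lines: edoie khvgc zpod nfd hqyp ymwtj yll lde dscx jrzt
Hunk 5: at line 7 remove [lde,dscx] add [kglms,aplph] -> 10 lines: edoie khvgc zpod nfd hqyp ymwtj yll kglms aplph jrzt
Hunk 6: at line 4 remove [ymwtj] add [smb,hyozh] -> 11 lines: edoie khvgc zpod nfd hqyp smb hyozh yll kglms aplph jrzt
Final line count: 11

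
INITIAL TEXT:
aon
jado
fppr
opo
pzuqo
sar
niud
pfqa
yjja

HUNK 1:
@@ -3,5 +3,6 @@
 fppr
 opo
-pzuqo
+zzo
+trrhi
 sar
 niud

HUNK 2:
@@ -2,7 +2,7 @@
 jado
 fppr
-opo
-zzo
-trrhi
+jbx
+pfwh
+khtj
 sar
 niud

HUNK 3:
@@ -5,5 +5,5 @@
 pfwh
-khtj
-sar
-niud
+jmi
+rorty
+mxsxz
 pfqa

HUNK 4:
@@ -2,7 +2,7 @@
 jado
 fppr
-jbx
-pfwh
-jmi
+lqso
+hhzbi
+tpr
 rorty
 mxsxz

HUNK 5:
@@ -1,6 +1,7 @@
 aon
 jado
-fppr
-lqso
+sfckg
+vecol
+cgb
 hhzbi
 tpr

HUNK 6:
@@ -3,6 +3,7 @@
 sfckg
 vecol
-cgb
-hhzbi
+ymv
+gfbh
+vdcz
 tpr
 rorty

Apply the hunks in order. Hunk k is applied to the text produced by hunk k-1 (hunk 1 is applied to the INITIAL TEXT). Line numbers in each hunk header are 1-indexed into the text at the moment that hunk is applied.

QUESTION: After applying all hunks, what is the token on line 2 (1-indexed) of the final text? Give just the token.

Hunk 1: at line 3 remove [pzuqo] add [zzo,trrhi] -> 10 lines: aon jado fppr opo zzo trrhi sar niud pfqa yjja
Hunk 2: at line 2 remove [opo,zzo,trrhi] add [jbx,pfwh,khtj] -> 10 lines: aon jado fppr jbx pfwh khtj sar niud pfqa yjja
Hunk 3: at line 5 remove [khtj,sar,niud] add [jmi,rorty,mxsxz] -> 10 lines: aon jado fppr jbx pfwh jmi rorty mxsxz pfqa yjja
Hunk 4: at line 2 remove [jbx,pfwh,jmi] add [lqso,hhzbi,tpr] -> 10 lines: aon jado fppr lqso hhzbi tpr rorty mxsxz pfqa yjja
Hunk 5: at line 1 remove [fppr,lqso] add [sfckg,vecol,cgb] -> 11 lines: aon jado sfckg vecol cgb hhzbi tpr rorty mxsxz pfqa yjja
Hunk 6: at line 3 remove [cgb,hhzbi] add [ymv,gfbh,vdcz] -> 12 lines: aon jado sfckg vecol ymv gfbh vdcz tpr rorty mxsxz pfqa yjja
Final line 2: jado

Answer: jado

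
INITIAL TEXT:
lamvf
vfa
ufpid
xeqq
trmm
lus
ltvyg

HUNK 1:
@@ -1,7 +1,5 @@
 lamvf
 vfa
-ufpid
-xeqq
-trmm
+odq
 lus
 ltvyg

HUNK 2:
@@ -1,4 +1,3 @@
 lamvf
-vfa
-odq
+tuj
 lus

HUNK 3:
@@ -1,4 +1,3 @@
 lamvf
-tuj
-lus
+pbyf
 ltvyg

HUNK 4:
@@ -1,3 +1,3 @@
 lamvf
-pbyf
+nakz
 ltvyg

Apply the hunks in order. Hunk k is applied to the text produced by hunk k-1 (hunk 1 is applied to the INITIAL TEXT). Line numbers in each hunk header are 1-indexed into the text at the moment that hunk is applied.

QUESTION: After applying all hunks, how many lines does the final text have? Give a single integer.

Hunk 1: at line 1 remove [ufpid,xeqq,trmm] add [odq] -> 5 lines: lamvf vfa odq lus ltvyg
Hunk 2: at line 1 remove [vfa,odq] add [tuj] -> 4 lines: lamvf tuj lus ltvyg
Hunk 3: at line 1 remove [tuj,lus] add [pbyf] -> 3 lines: lamvf pbyf ltvyg
Hunk 4: at line 1 remove [pbyf] add [nakz] -> 3 lines: lamvf nakz ltvyg
Final line count: 3

Answer: 3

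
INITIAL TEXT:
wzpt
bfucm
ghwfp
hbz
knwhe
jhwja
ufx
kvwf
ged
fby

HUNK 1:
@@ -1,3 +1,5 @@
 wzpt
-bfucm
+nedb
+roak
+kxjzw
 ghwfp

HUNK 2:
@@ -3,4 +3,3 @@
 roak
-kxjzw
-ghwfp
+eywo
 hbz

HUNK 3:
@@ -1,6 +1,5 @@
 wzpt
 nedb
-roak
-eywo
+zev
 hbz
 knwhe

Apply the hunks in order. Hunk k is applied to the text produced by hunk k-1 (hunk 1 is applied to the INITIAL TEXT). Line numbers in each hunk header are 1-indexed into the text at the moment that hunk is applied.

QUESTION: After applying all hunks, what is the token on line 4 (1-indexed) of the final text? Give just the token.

Hunk 1: at line 1 remove [bfucm] add [nedb,roak,kxjzw] -> 12 lines: wzpt nedb roak kxjzw ghwfp hbz knwhe jhwja ufx kvwf ged fby
Hunk 2: at line 3 remove [kxjzw,ghwfp] add [eywo] -> 11 lines: wzpt nedb roak eywo hbz knwhe jhwja ufx kvwf ged fby
Hunk 3: at line 1 remove [roak,eywo] add [zev] -> 10 lines: wzpt nedb zev hbz knwhe jhwja ufx kvwf ged fby
Final line 4: hbz

Answer: hbz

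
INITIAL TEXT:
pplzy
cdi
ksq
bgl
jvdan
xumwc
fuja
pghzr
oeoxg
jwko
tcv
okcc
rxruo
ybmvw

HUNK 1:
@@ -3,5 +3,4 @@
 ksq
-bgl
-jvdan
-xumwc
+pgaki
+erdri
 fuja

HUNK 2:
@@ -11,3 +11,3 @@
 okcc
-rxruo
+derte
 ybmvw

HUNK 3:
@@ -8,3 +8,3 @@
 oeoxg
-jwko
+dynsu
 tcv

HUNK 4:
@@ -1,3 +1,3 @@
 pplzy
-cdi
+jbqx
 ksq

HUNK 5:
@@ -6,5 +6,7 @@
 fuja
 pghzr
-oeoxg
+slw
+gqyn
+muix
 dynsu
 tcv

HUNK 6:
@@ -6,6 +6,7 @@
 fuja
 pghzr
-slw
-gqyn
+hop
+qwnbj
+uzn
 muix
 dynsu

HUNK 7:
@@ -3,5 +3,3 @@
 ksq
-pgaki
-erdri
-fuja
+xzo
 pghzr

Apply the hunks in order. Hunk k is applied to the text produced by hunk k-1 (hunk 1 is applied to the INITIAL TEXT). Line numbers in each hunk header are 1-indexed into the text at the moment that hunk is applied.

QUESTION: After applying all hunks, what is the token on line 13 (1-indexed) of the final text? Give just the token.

Hunk 1: at line 3 remove [bgl,jvdan,xumwc] add [pgaki,erdri] -> 13 lines: pplzy cdi ksq pgaki erdri fuja pghzr oeoxg jwko tcv okcc rxruo ybmvw
Hunk 2: at line 11 remove [rxruo] add [derte] -> 13 lines: pplzy cdi ksq pgaki erdri fuja pghzr oeoxg jwko tcv okcc derte ybmvw
Hunk 3: at line 8 remove [jwko] add [dynsu] -> 13 lines: pplzy cdi ksq pgaki erdri fuja pghzr oeoxg dynsu tcv okcc derte ybmvw
Hunk 4: at line 1 remove [cdi] add [jbqx] -> 13 lines: pplzy jbqx ksq pgaki erdri fuja pghzr oeoxg dynsu tcv okcc derte ybmvw
Hunk 5: at line 6 remove [oeoxg] add [slw,gqyn,muix] -> 15 lines: pplzy jbqx ksq pgaki erdri fuja pghzr slw gqyn muix dynsu tcv okcc derte ybmvw
Hunk 6: at line 6 remove [slw,gqyn] add [hop,qwnbj,uzn] -> 16 lines: pplzy jbqx ksq pgaki erdri fuja pghzr hop qwnbj uzn muix dynsu tcv okcc derte ybmvw
Hunk 7: at line 3 remove [pgaki,erdri,fuja] add [xzo] -> 14 lines: pplzy jbqx ksq xzo pghzr hop qwnbj uzn muix dynsu tcv okcc derte ybmvw
Final line 13: derte

Answer: derte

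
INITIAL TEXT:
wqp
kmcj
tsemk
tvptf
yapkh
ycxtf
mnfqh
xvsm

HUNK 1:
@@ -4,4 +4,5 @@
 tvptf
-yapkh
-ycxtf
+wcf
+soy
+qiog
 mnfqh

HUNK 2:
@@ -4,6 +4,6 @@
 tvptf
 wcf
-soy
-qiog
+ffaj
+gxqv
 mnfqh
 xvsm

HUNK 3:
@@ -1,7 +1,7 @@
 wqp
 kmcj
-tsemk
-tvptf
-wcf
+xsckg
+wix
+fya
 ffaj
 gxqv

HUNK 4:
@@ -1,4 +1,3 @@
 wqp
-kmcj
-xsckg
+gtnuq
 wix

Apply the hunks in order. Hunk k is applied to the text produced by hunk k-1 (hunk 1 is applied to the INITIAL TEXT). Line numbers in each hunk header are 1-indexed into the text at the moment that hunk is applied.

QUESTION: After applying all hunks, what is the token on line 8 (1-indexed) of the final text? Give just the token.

Answer: xvsm

Derivation:
Hunk 1: at line 4 remove [yapkh,ycxtf] add [wcf,soy,qiog] -> 9 lines: wqp kmcj tsemk tvptf wcf soy qiog mnfqh xvsm
Hunk 2: at line 4 remove [soy,qiog] add [ffaj,gxqv] -> 9 lines: wqp kmcj tsemk tvptf wcf ffaj gxqv mnfqh xvsm
Hunk 3: at line 1 remove [tsemk,tvptf,wcf] add [xsckg,wix,fya] -> 9 lines: wqp kmcj xsckg wix fya ffaj gxqv mnfqh xvsm
Hunk 4: at line 1 remove [kmcj,xsckg] add [gtnuq] -> 8 lines: wqp gtnuq wix fya ffaj gxqv mnfqh xvsm
Final line 8: xvsm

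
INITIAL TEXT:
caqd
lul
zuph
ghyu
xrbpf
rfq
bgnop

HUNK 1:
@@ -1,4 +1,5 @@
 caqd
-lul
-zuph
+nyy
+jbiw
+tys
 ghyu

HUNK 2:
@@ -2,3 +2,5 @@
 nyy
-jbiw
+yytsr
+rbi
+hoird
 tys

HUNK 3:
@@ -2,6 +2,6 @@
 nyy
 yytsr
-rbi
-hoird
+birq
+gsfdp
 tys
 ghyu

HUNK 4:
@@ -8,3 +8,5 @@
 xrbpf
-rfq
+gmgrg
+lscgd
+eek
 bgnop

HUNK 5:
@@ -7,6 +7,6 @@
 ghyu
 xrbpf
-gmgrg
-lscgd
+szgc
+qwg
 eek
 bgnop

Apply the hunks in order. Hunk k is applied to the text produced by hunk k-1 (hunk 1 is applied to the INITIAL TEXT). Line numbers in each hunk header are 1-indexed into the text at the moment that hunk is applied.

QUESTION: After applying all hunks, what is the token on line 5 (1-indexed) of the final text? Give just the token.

Answer: gsfdp

Derivation:
Hunk 1: at line 1 remove [lul,zuph] add [nyy,jbiw,tys] -> 8 lines: caqd nyy jbiw tys ghyu xrbpf rfq bgnop
Hunk 2: at line 2 remove [jbiw] add [yytsr,rbi,hoird] -> 10 lines: caqd nyy yytsr rbi hoird tys ghyu xrbpf rfq bgnop
Hunk 3: at line 2 remove [rbi,hoird] add [birq,gsfdp] -> 10 lines: caqd nyy yytsr birq gsfdp tys ghyu xrbpf rfq bgnop
Hunk 4: at line 8 remove [rfq] add [gmgrg,lscgd,eek] -> 12 lines: caqd nyy yytsr birq gsfdp tys ghyu xrbpf gmgrg lscgd eek bgnop
Hunk 5: at line 7 remove [gmgrg,lscgd] add [szgc,qwg] -> 12 lines: caqd nyy yytsr birq gsfdp tys ghyu xrbpf szgc qwg eek bgnop
Final line 5: gsfdp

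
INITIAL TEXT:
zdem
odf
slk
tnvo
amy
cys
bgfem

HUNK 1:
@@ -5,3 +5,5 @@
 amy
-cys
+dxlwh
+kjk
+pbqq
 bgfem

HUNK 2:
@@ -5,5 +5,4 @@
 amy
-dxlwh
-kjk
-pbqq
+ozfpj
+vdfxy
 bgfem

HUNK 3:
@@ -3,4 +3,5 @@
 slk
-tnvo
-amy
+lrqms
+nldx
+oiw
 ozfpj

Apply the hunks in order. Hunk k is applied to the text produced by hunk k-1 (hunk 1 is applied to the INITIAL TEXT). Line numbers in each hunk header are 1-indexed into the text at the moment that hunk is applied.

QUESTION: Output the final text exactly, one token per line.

Answer: zdem
odf
slk
lrqms
nldx
oiw
ozfpj
vdfxy
bgfem

Derivation:
Hunk 1: at line 5 remove [cys] add [dxlwh,kjk,pbqq] -> 9 lines: zdem odf slk tnvo amy dxlwh kjk pbqq bgfem
Hunk 2: at line 5 remove [dxlwh,kjk,pbqq] add [ozfpj,vdfxy] -> 8 lines: zdem odf slk tnvo amy ozfpj vdfxy bgfem
Hunk 3: at line 3 remove [tnvo,amy] add [lrqms,nldx,oiw] -> 9 lines: zdem odf slk lrqms nldx oiw ozfpj vdfxy bgfem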